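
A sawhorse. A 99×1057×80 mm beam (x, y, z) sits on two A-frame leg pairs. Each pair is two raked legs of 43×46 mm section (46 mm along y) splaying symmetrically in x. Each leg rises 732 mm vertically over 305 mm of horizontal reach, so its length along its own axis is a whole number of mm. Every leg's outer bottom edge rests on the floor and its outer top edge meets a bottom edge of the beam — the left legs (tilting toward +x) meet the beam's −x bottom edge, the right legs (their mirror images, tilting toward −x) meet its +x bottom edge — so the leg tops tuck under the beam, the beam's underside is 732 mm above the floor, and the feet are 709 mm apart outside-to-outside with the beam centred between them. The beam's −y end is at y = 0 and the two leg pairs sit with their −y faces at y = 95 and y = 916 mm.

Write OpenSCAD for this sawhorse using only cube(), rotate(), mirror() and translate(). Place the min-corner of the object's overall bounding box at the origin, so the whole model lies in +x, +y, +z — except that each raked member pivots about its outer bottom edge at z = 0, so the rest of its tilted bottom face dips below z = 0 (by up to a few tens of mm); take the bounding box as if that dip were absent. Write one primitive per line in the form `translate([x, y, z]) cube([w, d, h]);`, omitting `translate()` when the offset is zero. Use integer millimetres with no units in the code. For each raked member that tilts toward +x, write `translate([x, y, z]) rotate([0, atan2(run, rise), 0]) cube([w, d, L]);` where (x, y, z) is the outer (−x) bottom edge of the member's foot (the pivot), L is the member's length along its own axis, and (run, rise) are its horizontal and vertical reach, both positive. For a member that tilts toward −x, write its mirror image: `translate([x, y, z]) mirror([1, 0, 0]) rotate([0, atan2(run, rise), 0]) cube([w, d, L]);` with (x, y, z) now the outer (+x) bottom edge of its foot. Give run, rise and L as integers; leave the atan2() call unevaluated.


translate([305, 0, 732]) cube([99, 1057, 80]);
translate([0, 95, 0]) rotate([0, atan2(305, 732), 0]) cube([43, 46, 793]);
translate([709, 95, 0]) mirror([1, 0, 0]) rotate([0, atan2(305, 732), 0]) cube([43, 46, 793]);
translate([0, 916, 0]) rotate([0, atan2(305, 732), 0]) cube([43, 46, 793]);
translate([709, 916, 0]) mirror([1, 0, 0]) rotate([0, atan2(305, 732), 0]) cube([43, 46, 793]);


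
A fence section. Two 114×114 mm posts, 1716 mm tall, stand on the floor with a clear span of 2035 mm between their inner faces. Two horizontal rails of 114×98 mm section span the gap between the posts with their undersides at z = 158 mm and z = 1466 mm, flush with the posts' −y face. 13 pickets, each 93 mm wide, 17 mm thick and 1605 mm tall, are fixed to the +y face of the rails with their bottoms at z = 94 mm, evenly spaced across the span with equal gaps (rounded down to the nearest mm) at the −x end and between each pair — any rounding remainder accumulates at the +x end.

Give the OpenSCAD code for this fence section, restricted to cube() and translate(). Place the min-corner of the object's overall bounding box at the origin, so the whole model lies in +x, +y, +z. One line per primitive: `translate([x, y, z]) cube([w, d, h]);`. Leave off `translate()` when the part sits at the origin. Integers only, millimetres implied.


cube([114, 114, 1716]);
translate([2149, 0, 0]) cube([114, 114, 1716]);
translate([114, 0, 158]) cube([2035, 114, 98]);
translate([114, 0, 1466]) cube([2035, 114, 98]);
translate([173, 114, 94]) cube([93, 17, 1605]);
translate([325, 114, 94]) cube([93, 17, 1605]);
translate([477, 114, 94]) cube([93, 17, 1605]);
translate([629, 114, 94]) cube([93, 17, 1605]);
translate([781, 114, 94]) cube([93, 17, 1605]);
translate([933, 114, 94]) cube([93, 17, 1605]);
translate([1085, 114, 94]) cube([93, 17, 1605]);
translate([1237, 114, 94]) cube([93, 17, 1605]);
translate([1389, 114, 94]) cube([93, 17, 1605]);
translate([1541, 114, 94]) cube([93, 17, 1605]);
translate([1693, 114, 94]) cube([93, 17, 1605]);
translate([1845, 114, 94]) cube([93, 17, 1605]);
translate([1997, 114, 94]) cube([93, 17, 1605]);


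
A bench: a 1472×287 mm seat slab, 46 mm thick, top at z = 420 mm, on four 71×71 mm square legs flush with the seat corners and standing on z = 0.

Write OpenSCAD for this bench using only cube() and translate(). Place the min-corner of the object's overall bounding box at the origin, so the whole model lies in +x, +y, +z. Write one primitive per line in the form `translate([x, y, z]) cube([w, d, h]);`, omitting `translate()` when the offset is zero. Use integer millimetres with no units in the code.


translate([0, 0, 374]) cube([1472, 287, 46]);
cube([71, 71, 374]);
translate([0, 216, 0]) cube([71, 71, 374]);
translate([1401, 0, 0]) cube([71, 71, 374]);
translate([1401, 216, 0]) cube([71, 71, 374]);


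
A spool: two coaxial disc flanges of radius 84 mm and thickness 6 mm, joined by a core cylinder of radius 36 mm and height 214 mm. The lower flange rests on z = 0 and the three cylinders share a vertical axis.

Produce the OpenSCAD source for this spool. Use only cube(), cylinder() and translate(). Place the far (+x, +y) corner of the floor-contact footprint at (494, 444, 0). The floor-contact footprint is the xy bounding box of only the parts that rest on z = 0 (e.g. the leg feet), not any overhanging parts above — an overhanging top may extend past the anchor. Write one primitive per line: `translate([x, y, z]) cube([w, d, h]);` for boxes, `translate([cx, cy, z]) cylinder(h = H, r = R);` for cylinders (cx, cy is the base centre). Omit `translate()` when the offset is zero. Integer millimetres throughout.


translate([410, 360, 0]) cylinder(h = 6, r = 84);
translate([410, 360, 6]) cylinder(h = 214, r = 36);
translate([410, 360, 220]) cylinder(h = 6, r = 84);


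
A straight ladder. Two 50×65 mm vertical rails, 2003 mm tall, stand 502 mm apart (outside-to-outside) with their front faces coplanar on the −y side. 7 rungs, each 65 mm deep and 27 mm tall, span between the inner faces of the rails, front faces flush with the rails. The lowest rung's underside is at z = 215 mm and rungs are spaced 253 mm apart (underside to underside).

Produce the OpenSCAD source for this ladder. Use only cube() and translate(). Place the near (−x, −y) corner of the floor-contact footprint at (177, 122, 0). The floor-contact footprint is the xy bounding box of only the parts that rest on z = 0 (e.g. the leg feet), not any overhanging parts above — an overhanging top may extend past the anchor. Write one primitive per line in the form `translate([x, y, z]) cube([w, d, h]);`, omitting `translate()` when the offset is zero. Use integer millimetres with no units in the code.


// rung span = 502 - 2*50 = 402
// rung[k] z = 215 + k*253
translate([177, 122, 0]) cube([50, 65, 2003]);
translate([629, 122, 0]) cube([50, 65, 2003]);
translate([227, 122, 215]) cube([402, 65, 27]);
translate([227, 122, 468]) cube([402, 65, 27]);
translate([227, 122, 721]) cube([402, 65, 27]);
translate([227, 122, 974]) cube([402, 65, 27]);
translate([227, 122, 1227]) cube([402, 65, 27]);
translate([227, 122, 1480]) cube([402, 65, 27]);
translate([227, 122, 1733]) cube([402, 65, 27]);


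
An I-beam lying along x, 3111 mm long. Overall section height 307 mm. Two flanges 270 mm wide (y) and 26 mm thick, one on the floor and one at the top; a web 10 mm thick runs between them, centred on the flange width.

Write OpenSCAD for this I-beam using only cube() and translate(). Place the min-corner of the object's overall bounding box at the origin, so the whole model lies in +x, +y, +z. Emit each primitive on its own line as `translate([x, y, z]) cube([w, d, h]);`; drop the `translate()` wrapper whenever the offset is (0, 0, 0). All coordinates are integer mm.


cube([3111, 270, 26]);
translate([0, 130, 26]) cube([3111, 10, 255]);
translate([0, 0, 281]) cube([3111, 270, 26]);


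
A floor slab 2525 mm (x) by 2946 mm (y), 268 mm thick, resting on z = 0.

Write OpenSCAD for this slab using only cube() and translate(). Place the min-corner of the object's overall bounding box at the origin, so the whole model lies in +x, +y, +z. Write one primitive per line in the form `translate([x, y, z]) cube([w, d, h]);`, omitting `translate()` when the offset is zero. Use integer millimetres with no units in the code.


cube([2525, 2946, 268]);


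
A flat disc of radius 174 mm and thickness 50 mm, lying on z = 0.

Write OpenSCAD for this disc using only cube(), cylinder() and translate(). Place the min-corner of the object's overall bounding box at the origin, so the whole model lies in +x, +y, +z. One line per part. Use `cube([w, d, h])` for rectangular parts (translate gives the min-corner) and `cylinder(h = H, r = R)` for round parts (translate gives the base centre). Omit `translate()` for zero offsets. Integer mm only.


translate([174, 174, 0]) cylinder(h = 50, r = 174);


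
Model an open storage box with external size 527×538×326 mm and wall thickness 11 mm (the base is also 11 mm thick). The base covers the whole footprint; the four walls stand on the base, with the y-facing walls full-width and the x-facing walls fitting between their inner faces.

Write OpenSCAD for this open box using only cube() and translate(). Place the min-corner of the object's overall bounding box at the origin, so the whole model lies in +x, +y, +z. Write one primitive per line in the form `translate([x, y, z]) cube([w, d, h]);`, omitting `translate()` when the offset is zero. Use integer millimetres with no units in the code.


cube([527, 538, 11]);
translate([0, 0, 11]) cube([527, 11, 315]);
translate([0, 527, 11]) cube([527, 11, 315]);
translate([0, 11, 11]) cube([11, 516, 315]);
translate([516, 11, 11]) cube([11, 516, 315]);


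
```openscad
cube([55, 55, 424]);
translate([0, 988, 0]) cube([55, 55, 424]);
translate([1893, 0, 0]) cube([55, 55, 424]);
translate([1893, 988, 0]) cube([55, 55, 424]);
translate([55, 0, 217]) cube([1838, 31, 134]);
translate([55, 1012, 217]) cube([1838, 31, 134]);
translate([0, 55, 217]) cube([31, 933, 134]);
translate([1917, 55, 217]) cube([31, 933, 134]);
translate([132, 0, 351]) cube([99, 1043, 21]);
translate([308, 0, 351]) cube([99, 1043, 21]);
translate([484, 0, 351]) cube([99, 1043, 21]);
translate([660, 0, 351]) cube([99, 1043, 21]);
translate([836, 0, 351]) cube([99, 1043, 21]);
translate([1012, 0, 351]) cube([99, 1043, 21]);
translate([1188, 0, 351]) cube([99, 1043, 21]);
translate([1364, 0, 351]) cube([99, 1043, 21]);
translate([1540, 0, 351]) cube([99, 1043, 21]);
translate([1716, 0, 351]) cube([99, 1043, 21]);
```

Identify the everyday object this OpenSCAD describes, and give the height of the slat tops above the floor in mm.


A bed frame. The slat-top height is 372 mm.

Four posts, four rails, and a row of slats — a bed frame. Slats sit on the rails at z = 217 + 134 = 351; with slat thickness 21, the top is 372 mm.


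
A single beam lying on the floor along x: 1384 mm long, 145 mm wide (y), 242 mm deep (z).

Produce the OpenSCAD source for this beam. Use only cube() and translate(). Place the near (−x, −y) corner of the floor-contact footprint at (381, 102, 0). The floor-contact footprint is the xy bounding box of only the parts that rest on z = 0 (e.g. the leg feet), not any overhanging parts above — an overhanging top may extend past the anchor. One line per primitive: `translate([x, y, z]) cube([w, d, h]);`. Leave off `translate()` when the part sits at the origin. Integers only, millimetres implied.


translate([381, 102, 0]) cube([1384, 145, 242]);


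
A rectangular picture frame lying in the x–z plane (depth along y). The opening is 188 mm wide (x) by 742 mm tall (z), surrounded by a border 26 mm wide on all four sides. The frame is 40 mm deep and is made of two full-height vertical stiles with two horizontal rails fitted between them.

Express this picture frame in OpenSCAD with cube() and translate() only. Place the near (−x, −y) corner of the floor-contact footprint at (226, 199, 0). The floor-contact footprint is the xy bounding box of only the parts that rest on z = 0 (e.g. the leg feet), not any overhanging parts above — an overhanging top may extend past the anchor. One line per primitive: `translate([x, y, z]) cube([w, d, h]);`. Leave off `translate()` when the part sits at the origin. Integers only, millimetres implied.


translate([226, 199, 0]) cube([26, 40, 794]);
translate([440, 199, 0]) cube([26, 40, 794]);
translate([252, 199, 0]) cube([188, 40, 26]);
translate([252, 199, 768]) cube([188, 40, 26]);


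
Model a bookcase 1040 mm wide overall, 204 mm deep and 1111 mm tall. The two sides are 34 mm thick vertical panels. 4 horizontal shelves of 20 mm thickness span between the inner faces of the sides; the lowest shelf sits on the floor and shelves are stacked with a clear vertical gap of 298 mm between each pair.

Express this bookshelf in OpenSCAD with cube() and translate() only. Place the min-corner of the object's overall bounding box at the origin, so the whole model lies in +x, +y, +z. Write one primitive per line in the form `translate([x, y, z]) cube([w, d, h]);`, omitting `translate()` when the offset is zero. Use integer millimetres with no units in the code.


cube([34, 204, 1111]);
translate([1006, 0, 0]) cube([34, 204, 1111]);
translate([34, 0, 0]) cube([972, 204, 20]);
translate([34, 0, 318]) cube([972, 204, 20]);
translate([34, 0, 636]) cube([972, 204, 20]);
translate([34, 0, 954]) cube([972, 204, 20]);


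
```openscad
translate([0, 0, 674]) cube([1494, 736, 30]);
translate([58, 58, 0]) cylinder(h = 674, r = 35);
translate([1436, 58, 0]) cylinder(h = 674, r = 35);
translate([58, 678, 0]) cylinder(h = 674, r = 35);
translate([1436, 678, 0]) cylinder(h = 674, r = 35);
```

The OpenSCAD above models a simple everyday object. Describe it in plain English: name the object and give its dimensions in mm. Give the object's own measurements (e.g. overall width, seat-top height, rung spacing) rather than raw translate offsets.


A table: top 1494 mm (x) × 736 mm (y), 30 mm thick, upper face at z = 704 mm, on four round legs of 70 mm diameter, each leg's bounding box inset 23 mm from the nearest pair of top edges from z = 0 to the bottom of the top.


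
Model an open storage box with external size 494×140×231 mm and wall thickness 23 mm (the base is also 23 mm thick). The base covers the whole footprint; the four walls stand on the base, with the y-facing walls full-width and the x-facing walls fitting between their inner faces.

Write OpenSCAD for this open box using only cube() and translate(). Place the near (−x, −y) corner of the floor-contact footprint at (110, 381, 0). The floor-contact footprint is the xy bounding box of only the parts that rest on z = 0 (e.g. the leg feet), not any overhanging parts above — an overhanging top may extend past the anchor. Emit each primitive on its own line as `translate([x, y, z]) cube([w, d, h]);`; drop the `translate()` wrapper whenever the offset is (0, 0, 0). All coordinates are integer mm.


translate([110, 381, 0]) cube([494, 140, 23]);
translate([110, 381, 23]) cube([494, 23, 208]);
translate([110, 498, 23]) cube([494, 23, 208]);
translate([110, 404, 23]) cube([23, 94, 208]);
translate([581, 404, 23]) cube([23, 94, 208]);


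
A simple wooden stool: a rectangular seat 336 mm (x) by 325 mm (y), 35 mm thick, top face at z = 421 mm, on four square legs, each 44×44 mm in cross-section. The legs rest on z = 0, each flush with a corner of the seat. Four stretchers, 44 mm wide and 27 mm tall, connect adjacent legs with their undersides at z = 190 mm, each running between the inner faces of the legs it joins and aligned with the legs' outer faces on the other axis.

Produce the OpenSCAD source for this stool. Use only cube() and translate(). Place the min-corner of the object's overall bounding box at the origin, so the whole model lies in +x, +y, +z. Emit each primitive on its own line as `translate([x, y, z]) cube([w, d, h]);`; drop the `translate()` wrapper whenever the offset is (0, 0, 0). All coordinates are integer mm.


// leg_h = 421 - 35 = 386
// stretcher span = 336 - 2*44 = 248
translate([0, 0, 386]) cube([336, 325, 35]);
cube([44, 44, 386]);
translate([292, 0, 0]) cube([44, 44, 386]);
translate([0, 281, 0]) cube([44, 44, 386]);
translate([292, 281, 0]) cube([44, 44, 386]);
translate([44, 0, 190]) cube([248, 44, 27]);
translate([44, 281, 190]) cube([248, 44, 27]);
translate([0, 44, 190]) cube([44, 237, 27]);
translate([292, 44, 190]) cube([44, 237, 27]);


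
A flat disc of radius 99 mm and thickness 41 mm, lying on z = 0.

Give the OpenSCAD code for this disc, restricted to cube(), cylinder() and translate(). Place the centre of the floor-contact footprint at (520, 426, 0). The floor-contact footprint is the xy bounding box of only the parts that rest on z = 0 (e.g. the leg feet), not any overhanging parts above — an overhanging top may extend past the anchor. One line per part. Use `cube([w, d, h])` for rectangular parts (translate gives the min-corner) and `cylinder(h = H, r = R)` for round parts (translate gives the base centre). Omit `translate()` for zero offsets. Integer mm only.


translate([520, 426, 0]) cylinder(h = 41, r = 99);


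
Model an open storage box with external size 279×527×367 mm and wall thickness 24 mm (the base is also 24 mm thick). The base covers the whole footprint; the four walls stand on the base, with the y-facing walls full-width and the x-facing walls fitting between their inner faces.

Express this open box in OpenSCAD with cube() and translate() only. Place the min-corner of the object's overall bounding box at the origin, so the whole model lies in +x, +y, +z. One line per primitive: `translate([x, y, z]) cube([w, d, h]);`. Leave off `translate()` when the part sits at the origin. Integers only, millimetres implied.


cube([279, 527, 24]);
translate([0, 0, 24]) cube([279, 24, 343]);
translate([0, 503, 24]) cube([279, 24, 343]);
translate([0, 24, 24]) cube([24, 479, 343]);
translate([255, 24, 24]) cube([24, 479, 343]);


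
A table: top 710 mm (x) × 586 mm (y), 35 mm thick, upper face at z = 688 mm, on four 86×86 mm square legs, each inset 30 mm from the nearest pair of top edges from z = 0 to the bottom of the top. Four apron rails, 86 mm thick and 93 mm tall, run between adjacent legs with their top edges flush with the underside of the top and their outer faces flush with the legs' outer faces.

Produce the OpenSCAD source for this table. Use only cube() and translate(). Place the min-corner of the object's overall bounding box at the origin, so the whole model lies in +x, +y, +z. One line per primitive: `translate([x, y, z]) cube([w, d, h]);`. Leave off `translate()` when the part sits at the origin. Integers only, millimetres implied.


translate([0, 0, 653]) cube([710, 586, 35]);
translate([30, 30, 0]) cube([86, 86, 653]);
translate([594, 30, 0]) cube([86, 86, 653]);
translate([30, 470, 0]) cube([86, 86, 653]);
translate([594, 470, 0]) cube([86, 86, 653]);
translate([116, 30, 560]) cube([478, 86, 93]);
translate([116, 470, 560]) cube([478, 86, 93]);
translate([30, 116, 560]) cube([86, 354, 93]);
translate([594, 116, 560]) cube([86, 354, 93]);


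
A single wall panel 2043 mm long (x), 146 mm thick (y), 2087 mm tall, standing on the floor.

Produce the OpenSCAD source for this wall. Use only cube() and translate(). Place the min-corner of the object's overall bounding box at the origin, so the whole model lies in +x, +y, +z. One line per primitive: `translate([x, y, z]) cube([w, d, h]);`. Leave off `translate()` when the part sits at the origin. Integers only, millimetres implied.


cube([2043, 146, 2087]);


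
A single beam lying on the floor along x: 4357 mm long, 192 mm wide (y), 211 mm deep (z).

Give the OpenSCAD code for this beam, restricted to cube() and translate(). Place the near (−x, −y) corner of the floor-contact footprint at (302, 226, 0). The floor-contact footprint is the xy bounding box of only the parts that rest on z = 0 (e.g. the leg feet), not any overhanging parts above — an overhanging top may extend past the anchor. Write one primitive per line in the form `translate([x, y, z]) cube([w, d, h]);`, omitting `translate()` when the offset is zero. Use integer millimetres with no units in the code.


translate([302, 226, 0]) cube([4357, 192, 211]);


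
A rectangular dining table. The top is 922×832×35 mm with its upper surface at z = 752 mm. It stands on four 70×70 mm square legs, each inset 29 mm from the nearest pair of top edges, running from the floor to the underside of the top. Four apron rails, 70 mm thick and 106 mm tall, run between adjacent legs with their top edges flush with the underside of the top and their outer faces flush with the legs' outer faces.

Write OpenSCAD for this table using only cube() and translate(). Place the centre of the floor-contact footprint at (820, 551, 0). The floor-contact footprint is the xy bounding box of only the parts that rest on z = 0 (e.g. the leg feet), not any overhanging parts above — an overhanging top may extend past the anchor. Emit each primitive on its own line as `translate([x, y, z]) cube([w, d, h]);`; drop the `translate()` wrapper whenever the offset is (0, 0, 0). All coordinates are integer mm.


translate([359, 135, 717]) cube([922, 832, 35]);
translate([388, 164, 0]) cube([70, 70, 717]);
translate([1182, 164, 0]) cube([70, 70, 717]);
translate([388, 868, 0]) cube([70, 70, 717]);
translate([1182, 868, 0]) cube([70, 70, 717]);
translate([458, 164, 611]) cube([724, 70, 106]);
translate([458, 868, 611]) cube([724, 70, 106]);
translate([388, 234, 611]) cube([70, 634, 106]);
translate([1182, 234, 611]) cube([70, 634, 106]);


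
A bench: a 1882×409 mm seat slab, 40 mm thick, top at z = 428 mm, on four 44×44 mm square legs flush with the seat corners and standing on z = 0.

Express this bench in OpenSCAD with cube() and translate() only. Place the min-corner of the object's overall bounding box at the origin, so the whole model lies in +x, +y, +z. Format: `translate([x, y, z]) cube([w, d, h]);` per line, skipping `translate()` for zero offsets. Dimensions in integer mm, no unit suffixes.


translate([0, 0, 388]) cube([1882, 409, 40]);
cube([44, 44, 388]);
translate([0, 365, 0]) cube([44, 44, 388]);
translate([1838, 0, 0]) cube([44, 44, 388]);
translate([1838, 365, 0]) cube([44, 44, 388]);


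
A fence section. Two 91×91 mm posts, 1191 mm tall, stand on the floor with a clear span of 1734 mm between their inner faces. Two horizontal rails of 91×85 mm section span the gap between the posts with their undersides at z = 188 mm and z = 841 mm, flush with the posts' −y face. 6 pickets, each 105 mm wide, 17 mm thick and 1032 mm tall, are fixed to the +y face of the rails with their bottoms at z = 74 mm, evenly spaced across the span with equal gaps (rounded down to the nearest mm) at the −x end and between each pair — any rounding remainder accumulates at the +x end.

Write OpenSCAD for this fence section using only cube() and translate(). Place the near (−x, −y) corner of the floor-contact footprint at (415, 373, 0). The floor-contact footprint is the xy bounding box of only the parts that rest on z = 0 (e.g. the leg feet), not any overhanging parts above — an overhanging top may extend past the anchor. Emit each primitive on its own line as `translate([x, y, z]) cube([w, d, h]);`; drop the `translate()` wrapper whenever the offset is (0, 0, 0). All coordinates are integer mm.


translate([415, 373, 0]) cube([91, 91, 1191]);
translate([2240, 373, 0]) cube([91, 91, 1191]);
translate([506, 373, 188]) cube([1734, 91, 85]);
translate([506, 373, 841]) cube([1734, 91, 85]);
translate([663, 464, 74]) cube([105, 17, 1032]);
translate([925, 464, 74]) cube([105, 17, 1032]);
translate([1187, 464, 74]) cube([105, 17, 1032]);
translate([1449, 464, 74]) cube([105, 17, 1032]);
translate([1711, 464, 74]) cube([105, 17, 1032]);
translate([1973, 464, 74]) cube([105, 17, 1032]);


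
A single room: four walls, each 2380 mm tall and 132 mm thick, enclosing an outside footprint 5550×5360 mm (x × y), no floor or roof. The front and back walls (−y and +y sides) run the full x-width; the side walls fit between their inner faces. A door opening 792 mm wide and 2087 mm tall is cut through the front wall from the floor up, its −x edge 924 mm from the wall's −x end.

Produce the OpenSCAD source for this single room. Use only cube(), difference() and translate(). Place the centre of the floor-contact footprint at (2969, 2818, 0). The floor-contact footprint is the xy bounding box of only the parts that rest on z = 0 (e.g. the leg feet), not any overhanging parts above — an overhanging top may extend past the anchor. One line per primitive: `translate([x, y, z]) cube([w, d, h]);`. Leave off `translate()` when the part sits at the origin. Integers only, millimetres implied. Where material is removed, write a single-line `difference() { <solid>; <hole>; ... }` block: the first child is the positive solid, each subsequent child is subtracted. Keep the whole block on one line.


difference() { translate([194, 138, 0]) cube([5550, 132, 2380]); translate([1118, 138, 0]) cube([792, 132, 2087]); }
translate([194, 5366, 0]) cube([5550, 132, 2380]);
translate([194, 270, 0]) cube([132, 5096, 2380]);
translate([5612, 270, 0]) cube([132, 5096, 2380]);


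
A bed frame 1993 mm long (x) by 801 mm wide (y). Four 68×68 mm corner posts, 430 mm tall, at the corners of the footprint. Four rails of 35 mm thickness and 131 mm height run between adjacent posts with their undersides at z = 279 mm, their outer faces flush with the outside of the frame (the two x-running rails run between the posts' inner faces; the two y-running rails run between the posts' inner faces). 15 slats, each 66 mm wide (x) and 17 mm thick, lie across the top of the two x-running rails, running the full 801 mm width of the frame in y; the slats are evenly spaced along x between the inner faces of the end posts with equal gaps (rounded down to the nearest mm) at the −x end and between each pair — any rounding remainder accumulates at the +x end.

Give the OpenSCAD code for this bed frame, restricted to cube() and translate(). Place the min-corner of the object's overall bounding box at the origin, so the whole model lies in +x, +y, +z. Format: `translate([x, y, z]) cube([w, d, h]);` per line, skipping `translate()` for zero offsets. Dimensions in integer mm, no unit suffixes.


cube([68, 68, 430]);
translate([0, 733, 0]) cube([68, 68, 430]);
translate([1925, 0, 0]) cube([68, 68, 430]);
translate([1925, 733, 0]) cube([68, 68, 430]);
translate([68, 0, 279]) cube([1857, 35, 131]);
translate([68, 766, 279]) cube([1857, 35, 131]);
translate([0, 68, 279]) cube([35, 665, 131]);
translate([1958, 68, 279]) cube([35, 665, 131]);
translate([122, 0, 410]) cube([66, 801, 17]);
translate([242, 0, 410]) cube([66, 801, 17]);
translate([362, 0, 410]) cube([66, 801, 17]);
translate([482, 0, 410]) cube([66, 801, 17]);
translate([602, 0, 410]) cube([66, 801, 17]);
translate([722, 0, 410]) cube([66, 801, 17]);
translate([842, 0, 410]) cube([66, 801, 17]);
translate([962, 0, 410]) cube([66, 801, 17]);
translate([1082, 0, 410]) cube([66, 801, 17]);
translate([1202, 0, 410]) cube([66, 801, 17]);
translate([1322, 0, 410]) cube([66, 801, 17]);
translate([1442, 0, 410]) cube([66, 801, 17]);
translate([1562, 0, 410]) cube([66, 801, 17]);
translate([1682, 0, 410]) cube([66, 801, 17]);
translate([1802, 0, 410]) cube([66, 801, 17]);


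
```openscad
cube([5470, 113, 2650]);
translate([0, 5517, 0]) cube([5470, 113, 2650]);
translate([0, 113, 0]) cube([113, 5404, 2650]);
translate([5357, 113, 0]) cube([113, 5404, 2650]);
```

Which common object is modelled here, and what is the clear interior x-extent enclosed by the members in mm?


A house (or room) frame. The interior width is 5244 mm.

Four 2650 mm walls enclosing a rectangle with no floor or roof — a room or house frame. Outside width is 5470 mm and wall thickness is 113 mm, so the interior width is 5470 − 2 × 113 = 5244 mm.


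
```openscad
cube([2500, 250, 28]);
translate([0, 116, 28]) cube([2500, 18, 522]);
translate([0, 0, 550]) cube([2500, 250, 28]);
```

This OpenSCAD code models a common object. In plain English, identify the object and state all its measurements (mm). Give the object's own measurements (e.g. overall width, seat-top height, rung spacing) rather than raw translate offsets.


An I-beam lying along x, 2500 mm long. Overall section height 578 mm. Two flanges 250 mm wide (y) and 28 mm thick, one on the floor and one at the top; a web 18 mm thick runs between them, centred on the flange width.


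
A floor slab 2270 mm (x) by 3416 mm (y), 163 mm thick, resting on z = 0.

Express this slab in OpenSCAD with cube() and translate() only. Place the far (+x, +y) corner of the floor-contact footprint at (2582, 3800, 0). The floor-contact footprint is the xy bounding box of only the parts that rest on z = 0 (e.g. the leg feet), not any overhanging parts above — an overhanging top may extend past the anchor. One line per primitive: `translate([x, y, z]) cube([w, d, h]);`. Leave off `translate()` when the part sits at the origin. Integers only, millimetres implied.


translate([312, 384, 0]) cube([2270, 3416, 163]);


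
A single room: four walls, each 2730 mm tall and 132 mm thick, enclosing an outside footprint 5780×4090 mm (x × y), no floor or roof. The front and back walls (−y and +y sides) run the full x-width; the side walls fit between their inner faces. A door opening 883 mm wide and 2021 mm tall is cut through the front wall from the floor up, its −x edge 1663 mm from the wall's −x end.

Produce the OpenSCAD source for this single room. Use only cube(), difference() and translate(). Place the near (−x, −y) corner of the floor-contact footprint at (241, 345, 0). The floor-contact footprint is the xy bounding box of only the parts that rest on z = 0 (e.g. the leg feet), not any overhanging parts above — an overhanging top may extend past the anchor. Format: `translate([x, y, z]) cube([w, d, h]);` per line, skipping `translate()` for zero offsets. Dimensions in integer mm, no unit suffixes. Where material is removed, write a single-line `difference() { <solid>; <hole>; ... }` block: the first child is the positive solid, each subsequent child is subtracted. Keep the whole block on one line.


difference() { translate([241, 345, 0]) cube([5780, 132, 2730]); translate([1904, 345, 0]) cube([883, 132, 2021]); }
translate([241, 4303, 0]) cube([5780, 132, 2730]);
translate([241, 477, 0]) cube([132, 3826, 2730]);
translate([5889, 477, 0]) cube([132, 3826, 2730]);


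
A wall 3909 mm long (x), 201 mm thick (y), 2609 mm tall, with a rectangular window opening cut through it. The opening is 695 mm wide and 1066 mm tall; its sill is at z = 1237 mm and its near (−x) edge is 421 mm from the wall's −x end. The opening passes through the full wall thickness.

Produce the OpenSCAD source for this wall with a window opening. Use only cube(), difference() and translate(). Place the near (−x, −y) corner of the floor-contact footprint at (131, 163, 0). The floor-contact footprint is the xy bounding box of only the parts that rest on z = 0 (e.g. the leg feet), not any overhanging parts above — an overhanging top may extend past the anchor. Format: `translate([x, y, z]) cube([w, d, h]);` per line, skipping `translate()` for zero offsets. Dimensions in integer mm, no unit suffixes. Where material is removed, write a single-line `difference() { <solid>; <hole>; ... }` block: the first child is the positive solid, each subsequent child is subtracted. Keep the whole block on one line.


difference() { translate([131, 163, 0]) cube([3909, 201, 2609]); translate([552, 163, 1237]) cube([695, 201, 1066]); }


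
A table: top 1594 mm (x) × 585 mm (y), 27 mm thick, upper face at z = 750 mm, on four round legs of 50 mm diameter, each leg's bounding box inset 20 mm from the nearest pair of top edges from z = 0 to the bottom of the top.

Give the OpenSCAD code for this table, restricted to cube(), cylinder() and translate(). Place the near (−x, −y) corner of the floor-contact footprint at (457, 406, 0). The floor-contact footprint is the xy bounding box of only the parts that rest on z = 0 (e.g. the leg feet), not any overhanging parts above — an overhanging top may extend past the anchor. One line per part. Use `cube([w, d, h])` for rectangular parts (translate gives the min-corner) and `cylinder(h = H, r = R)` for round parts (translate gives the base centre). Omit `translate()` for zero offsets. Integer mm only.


// leg_h = 750 - 27 = 723
translate([437, 386, 723]) cube([1594, 585, 27]);
translate([482, 431, 0]) cylinder(h = 723, r = 25);
translate([1986, 431, 0]) cylinder(h = 723, r = 25);
translate([482, 926, 0]) cylinder(h = 723, r = 25);
translate([1986, 926, 0]) cylinder(h = 723, r = 25);


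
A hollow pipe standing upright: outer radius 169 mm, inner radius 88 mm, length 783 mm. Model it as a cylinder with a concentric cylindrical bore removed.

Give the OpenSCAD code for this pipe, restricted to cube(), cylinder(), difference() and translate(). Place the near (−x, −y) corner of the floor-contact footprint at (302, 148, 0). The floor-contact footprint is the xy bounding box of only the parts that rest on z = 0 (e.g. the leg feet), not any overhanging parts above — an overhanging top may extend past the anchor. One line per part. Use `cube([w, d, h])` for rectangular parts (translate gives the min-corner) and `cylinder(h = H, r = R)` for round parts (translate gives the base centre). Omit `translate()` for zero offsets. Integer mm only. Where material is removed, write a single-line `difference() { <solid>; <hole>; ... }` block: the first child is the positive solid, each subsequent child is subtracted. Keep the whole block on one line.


difference() { translate([471, 317, 0]) cylinder(h = 783, r = 169); translate([471, 317, 0]) cylinder(h = 783, r = 88); }


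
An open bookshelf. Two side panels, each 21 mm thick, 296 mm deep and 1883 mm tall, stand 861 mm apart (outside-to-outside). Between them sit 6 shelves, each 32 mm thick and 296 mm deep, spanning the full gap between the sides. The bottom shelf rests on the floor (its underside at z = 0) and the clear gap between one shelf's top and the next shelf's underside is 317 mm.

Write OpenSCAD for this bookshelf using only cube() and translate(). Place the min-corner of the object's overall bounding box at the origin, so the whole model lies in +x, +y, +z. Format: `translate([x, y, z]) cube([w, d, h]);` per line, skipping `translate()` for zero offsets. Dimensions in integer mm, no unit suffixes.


cube([21, 296, 1883]);
translate([840, 0, 0]) cube([21, 296, 1883]);
translate([21, 0, 0]) cube([819, 296, 32]);
translate([21, 0, 349]) cube([819, 296, 32]);
translate([21, 0, 698]) cube([819, 296, 32]);
translate([21, 0, 1047]) cube([819, 296, 32]);
translate([21, 0, 1396]) cube([819, 296, 32]);
translate([21, 0, 1745]) cube([819, 296, 32]);


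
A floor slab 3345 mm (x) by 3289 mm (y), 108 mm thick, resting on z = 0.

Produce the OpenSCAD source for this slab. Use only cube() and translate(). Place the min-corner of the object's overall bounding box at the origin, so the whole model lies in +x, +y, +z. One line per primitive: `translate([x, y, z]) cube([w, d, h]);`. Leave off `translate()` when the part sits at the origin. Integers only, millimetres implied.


cube([3345, 3289, 108]);


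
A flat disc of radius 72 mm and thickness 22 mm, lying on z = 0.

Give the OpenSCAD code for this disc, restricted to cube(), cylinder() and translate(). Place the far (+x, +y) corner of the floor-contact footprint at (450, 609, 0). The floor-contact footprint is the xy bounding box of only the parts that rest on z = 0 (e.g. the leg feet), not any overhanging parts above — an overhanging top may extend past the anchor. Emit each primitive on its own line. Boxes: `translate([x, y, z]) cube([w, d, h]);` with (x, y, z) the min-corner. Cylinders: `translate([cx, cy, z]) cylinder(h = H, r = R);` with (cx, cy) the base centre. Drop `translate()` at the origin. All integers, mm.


translate([378, 537, 0]) cylinder(h = 22, r = 72);


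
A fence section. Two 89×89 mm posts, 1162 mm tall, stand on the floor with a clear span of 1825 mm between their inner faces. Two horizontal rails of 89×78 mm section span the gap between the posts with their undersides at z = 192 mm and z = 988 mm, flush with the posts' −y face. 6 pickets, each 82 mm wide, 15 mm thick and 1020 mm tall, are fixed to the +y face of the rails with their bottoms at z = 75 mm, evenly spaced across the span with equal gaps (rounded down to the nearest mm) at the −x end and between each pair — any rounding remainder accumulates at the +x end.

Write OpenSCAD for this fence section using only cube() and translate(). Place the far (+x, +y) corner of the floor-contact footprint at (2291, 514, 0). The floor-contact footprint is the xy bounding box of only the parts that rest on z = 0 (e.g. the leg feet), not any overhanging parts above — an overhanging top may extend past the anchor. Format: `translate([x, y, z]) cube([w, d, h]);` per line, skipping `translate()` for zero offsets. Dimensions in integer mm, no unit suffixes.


translate([288, 425, 0]) cube([89, 89, 1162]);
translate([2202, 425, 0]) cube([89, 89, 1162]);
translate([377, 425, 192]) cube([1825, 89, 78]);
translate([377, 425, 988]) cube([1825, 89, 78]);
translate([567, 514, 75]) cube([82, 15, 1020]);
translate([839, 514, 75]) cube([82, 15, 1020]);
translate([1111, 514, 75]) cube([82, 15, 1020]);
translate([1383, 514, 75]) cube([82, 15, 1020]);
translate([1655, 514, 75]) cube([82, 15, 1020]);
translate([1927, 514, 75]) cube([82, 15, 1020]);


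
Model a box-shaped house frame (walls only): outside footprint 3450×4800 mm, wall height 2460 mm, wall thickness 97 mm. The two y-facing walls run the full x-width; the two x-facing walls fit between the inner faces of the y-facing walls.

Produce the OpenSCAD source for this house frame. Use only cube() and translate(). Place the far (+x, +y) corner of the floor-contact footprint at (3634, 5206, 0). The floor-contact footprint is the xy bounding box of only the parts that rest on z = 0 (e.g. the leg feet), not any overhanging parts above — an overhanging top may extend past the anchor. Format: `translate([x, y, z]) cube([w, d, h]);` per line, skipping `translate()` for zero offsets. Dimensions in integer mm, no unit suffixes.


translate([184, 406, 0]) cube([3450, 97, 2460]);
translate([184, 5109, 0]) cube([3450, 97, 2460]);
translate([184, 503, 0]) cube([97, 4606, 2460]);
translate([3537, 503, 0]) cube([97, 4606, 2460]);


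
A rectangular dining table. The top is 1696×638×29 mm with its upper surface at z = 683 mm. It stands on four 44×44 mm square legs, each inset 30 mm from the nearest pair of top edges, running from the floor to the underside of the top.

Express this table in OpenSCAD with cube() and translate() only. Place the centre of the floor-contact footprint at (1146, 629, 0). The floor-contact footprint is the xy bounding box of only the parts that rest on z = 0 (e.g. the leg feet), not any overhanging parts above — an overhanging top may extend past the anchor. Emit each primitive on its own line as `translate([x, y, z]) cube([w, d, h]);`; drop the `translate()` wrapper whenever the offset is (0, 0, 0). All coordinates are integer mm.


translate([298, 310, 654]) cube([1696, 638, 29]);
translate([328, 340, 0]) cube([44, 44, 654]);
translate([1920, 340, 0]) cube([44, 44, 654]);
translate([328, 874, 0]) cube([44, 44, 654]);
translate([1920, 874, 0]) cube([44, 44, 654]);


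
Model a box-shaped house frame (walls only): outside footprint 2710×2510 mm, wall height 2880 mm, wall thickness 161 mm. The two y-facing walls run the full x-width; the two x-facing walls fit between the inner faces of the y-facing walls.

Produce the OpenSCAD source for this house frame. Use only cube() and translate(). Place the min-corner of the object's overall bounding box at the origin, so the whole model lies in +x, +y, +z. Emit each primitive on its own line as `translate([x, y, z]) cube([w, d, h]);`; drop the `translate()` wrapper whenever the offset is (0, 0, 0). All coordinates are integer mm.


cube([2710, 161, 2880]);
translate([0, 2349, 0]) cube([2710, 161, 2880]);
translate([0, 161, 0]) cube([161, 2188, 2880]);
translate([2549, 161, 0]) cube([161, 2188, 2880]);
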